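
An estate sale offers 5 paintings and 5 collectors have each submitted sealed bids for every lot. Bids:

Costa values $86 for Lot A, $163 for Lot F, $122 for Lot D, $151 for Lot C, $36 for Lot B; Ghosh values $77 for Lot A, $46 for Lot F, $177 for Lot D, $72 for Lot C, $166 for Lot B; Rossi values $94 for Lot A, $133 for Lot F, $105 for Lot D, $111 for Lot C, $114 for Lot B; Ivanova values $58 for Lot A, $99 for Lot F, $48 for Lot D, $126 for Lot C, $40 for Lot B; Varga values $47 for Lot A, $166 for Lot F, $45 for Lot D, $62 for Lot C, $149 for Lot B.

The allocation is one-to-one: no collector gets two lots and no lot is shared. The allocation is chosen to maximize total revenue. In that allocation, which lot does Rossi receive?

Rossi receives Lot A.

Optimal: Costa→Lot F ($163), Ghosh→Lot D ($177), Rossi→Lot A ($94), Ivanova→Lot C ($126), Varga→Lot B ($149) — total 163+177+94+126+149 = $709.
Column-greedy (each lot in turn goes to its best remaining collector) gives $628, worse by 81.
Next-best assignment: Costa→Lot D, Ghosh→Lot B, Rossi→Lot A, Ivanova→Lot C, Varga→Lot F = $674.
Swapping Varga↔Ivanova (Varga→Lot C $62, Ivanova→Lot B $40) loses 173.
No other one-to-one assignment exceeds $709.
Rossi's own top lot is Lot F ($133), but forcing Rossi→Lot F and reassigning the rest optimally gives only $671 — worse by 38.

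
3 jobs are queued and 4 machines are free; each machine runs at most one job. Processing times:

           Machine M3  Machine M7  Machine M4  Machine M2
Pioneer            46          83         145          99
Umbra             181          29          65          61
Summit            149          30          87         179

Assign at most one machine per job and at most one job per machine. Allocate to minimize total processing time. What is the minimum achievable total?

Minimum total: 137 min

Optimal: Pioneer→Machine M3 (46 min), Umbra→Machine M2 (61 min), Summit→Machine M7 (30 min) — total 46+61+30 = 137 min.
Row-greedy (each job in turn takes its cheapest remaining machine) gives 162 min, worse by 25.
Every other assignment is strictly worse.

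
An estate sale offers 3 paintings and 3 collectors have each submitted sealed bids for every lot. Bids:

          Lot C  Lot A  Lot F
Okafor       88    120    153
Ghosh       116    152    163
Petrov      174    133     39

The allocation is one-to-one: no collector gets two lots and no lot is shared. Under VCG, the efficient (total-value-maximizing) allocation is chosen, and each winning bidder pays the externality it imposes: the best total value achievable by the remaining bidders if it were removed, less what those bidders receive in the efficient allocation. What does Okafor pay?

Efficient allocation: Okafor→Lot F ($153), Ghosh→Lot A ($152), Petrov→Lot C ($174); total welfare W = $479.
Okafor receives Lot F at value $153, so the others get W − 153 = $326.
Without Okafor: best allocation of the remaining 2 bidders over all 3 lots is Ghosh→Lot F ($163), Petrov→Lot C ($174), total $337.
VCG payment = (others' best without Okafor) − (others' welfare with Okafor) = 337 − 326 = $11.

Okafor pays $11.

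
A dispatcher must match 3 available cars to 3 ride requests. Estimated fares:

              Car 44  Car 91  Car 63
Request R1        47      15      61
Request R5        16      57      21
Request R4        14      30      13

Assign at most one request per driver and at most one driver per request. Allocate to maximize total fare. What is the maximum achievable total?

Maximum total: $132

This is a one-to-one assignment (maximum-weight bipartite matching).
Optimal: Car 44→Request R4 ($14), Car 91→Request R5 ($57), Car 63→Request R1 ($61) — total 14+57+61 = $132.
Row-greedy (each driver in turn takes its best remaining request) gives $117, worse by 15.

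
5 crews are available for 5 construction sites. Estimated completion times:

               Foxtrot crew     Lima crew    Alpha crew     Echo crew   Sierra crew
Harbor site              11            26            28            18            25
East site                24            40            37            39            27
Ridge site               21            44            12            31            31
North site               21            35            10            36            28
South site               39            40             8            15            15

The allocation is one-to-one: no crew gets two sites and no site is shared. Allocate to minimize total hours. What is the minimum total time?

This is a one-to-one assignment (minimum-cost bipartite matching).
Optimal: Foxtrot crew→Ridge site (21 hours), Lima crew→Harbor site (26 hours), Alpha crew→North site (10 hours), Echo crew→South site (15 hours), Sierra crew→East site (27 hours) — total 21+26+10+15+27 = 99 hours.
Min-entry greedy (repeatedly take the single cheapest remaining cell) gives 112 hours, worse by 13.
Every other assignment is strictly worse.

Minimum total: 99 hours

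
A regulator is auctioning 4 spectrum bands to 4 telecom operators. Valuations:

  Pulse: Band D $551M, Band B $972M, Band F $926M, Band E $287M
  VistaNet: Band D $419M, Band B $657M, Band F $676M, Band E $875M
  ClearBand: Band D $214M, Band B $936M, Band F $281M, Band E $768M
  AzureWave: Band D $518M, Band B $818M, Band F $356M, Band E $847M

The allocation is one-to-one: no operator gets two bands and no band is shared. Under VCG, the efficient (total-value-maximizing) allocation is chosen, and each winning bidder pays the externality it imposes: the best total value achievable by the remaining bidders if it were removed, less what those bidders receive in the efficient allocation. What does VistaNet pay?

VistaNet pays $329M.

Efficient allocation: Pulse→Band F ($926M), VistaNet→Band E ($875M), ClearBand→Band B ($936M), AzureWave→Band D ($518M); total welfare W = $3255M.
VistaNet receives Band E at value $875M, so the others get W − 875 = $2380M.
Without VistaNet: best allocation of the remaining 3 bidders over all 4 bands is Pulse→Band F ($926M), ClearBand→Band B ($936M), AzureWave→Band E ($847M), total $2709M.
VCG payment = (others' best without VistaNet) − (others' welfare with VistaNet) = 2709 − 2380 = $329M.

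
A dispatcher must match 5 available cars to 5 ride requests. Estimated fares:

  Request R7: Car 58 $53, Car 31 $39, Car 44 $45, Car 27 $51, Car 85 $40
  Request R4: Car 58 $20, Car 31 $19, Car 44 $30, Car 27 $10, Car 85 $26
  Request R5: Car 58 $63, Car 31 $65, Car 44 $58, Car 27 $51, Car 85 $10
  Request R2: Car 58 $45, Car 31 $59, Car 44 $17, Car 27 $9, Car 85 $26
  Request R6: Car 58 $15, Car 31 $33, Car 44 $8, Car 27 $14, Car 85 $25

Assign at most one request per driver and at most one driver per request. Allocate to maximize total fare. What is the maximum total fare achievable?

Max total: $228

Optimal: Car 58→Request R5 ($63), Car 31→Request R2 ($59), Car 44→Request R4 ($30), Car 27→Request R7 ($51), Car 85→Request R6 ($25) — total 63+59+30+51+25 = $228.
Row-greedy (each driver in turn takes its best remaining request) gives $207, worse by 21.
Next-best assignment: Car 58→Request R7, Car 31→Request R2, Car 44→Request R4, Car 27→Request R5, Car 85→Request R6 = $218.
Checked against all permutations: $228 is optimal.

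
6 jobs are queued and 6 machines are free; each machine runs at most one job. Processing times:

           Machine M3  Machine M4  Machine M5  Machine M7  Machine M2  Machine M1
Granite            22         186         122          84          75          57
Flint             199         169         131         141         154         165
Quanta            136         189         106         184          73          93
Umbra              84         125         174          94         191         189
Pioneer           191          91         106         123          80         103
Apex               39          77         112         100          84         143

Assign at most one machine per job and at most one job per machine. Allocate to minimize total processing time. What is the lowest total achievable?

Treat this as an assignment problem: match each job to one machine.
Optimal: Granite→Machine M1 (57 min), Flint→Machine M5 (131 min), Quanta→Machine M2 (73 min), Umbra→Machine M7 (94 min), Pioneer→Machine M4 (91 min), Apex→Machine M3 (39 min) — total 57+131+73+94+91+39 = 485 min.
Row-greedy (each job in turn takes its cheapest remaining machine) gives 554 min, worse by 69.
Next-best assignment: Granite→Machine M3, Flint→Machine M5, Quanta→Machine M1, Umbra→Machine M7, Pioneer→Machine M2, Apex→Machine M4 = 497 min.

Min total: 485 min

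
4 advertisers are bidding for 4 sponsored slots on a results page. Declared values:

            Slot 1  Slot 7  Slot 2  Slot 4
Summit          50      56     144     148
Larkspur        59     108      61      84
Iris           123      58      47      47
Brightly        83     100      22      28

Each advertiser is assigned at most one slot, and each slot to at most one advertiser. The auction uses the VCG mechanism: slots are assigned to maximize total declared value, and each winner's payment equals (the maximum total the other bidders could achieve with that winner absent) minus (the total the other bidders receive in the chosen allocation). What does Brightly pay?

Efficient allocation: Summit→Slot 2 ($144), Larkspur→Slot 4 ($84), Iris→Slot 1 ($123), Brightly→Slot 7 ($100); total welfare W = $451.
Brightly receives Slot 7 at value $100, so the others get W − 100 = $351.
Without Brightly: best allocation of the remaining 3 bidders over all 4 slots is Summit→Slot 4 ($148), Larkspur→Slot 7 ($108), Iris→Slot 1 ($123), total $379.
VCG payment = (others' best without Brightly) − (others' welfare with Brightly) = 379 − 351 = $28.

Brightly pays $28.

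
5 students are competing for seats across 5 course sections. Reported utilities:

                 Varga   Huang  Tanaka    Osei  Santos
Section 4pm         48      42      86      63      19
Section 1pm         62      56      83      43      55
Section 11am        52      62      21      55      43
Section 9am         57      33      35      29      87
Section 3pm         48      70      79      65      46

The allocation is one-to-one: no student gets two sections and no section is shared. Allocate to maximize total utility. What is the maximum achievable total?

Maximum total: 362 points

Treat this as an assignment problem: match each student to one section.
Optimal: Varga→Section 1pm (62 points), Huang→Section 11am (62 points), Tanaka→Section 4pm (86 points), Osei→Section 3pm (65 points), Santos→Section 9am (87 points) — total 62+62+86+65+87 = 362 points.
Max-entry greedy (repeatedly take the single best remaining cell) gives 360 points, worse by 2.
Swapping Varga↔Osei (Varga→Section 3pm 48 points, Osei→Section 1pm 43 points) loses 36.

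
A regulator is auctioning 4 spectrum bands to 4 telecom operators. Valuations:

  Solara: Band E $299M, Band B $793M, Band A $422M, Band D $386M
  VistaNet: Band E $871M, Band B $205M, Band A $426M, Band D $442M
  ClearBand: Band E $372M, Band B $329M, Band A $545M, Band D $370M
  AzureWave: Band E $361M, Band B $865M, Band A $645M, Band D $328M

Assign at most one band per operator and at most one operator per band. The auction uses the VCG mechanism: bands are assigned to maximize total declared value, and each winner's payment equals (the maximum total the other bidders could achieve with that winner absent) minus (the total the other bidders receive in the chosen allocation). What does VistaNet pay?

Efficient allocation: Solara→Band B ($793M), VistaNet→Band E ($871M), ClearBand→Band D ($370M), AzureWave→Band A ($645M); total welfare W = $2679M.
VistaNet receives Band E at value $871M, so the others get W − 871 = $1808M.
Without VistaNet: best allocation of the remaining 3 bidders over all 4 bands is Solara→Band B ($793M), ClearBand→Band E ($372M), AzureWave→Band A ($645M), total $1810M.
VCG payment = (others' best without VistaNet) − (others' welfare with VistaNet) = 1810 − 1808 = $2M.

VistaNet pays $2M.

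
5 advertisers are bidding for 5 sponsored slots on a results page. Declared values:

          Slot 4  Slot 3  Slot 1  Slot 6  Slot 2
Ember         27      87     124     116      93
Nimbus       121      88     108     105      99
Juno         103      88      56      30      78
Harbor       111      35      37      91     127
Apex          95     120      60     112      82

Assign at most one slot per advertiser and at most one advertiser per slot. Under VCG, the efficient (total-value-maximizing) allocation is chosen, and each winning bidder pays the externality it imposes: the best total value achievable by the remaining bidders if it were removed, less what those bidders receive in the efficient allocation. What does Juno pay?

Juno pays $16.

Efficient allocation: Ember→Slot 1 ($124), Nimbus→Slot 6 ($105), Juno→Slot 4 ($103), Harbor→Slot 2 ($127), Apex→Slot 3 ($120); total welfare W = $579.
Juno receives Slot 4 at value $103, so the others get W − 103 = $476.
Without Juno: best allocation of the remaining 4 bidders over all 5 slots is Ember→Slot 1 ($124), Nimbus→Slot 4 ($121), Harbor→Slot 2 ($127), Apex→Slot 3 ($120), total $492.
VCG payment = (others' best without Juno) − (others' welfare with Juno) = 492 − 476 = $16.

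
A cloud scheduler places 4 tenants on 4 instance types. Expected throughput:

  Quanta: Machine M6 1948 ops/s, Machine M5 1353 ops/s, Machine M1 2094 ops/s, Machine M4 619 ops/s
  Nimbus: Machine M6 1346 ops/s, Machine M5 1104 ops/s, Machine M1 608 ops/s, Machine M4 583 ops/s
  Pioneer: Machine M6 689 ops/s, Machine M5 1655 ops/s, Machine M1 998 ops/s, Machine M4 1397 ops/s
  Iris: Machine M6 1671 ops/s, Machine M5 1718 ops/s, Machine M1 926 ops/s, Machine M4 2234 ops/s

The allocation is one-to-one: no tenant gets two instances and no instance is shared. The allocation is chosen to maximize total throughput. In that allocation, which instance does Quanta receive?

Optimal: Quanta→Machine M1 (2094 ops/s), Nimbus→Machine M6 (1346 ops/s), Pioneer→Machine M5 (1655 ops/s), Iris→Machine M4 (2234 ops/s) — total 2094+1346+1655+2234 = 7329 ops/s.
Next-best assignment: Quanta→Machine M1, Nimbus→Machine M6, Pioneer→Machine M4, Iris→Machine M5 = 6555 ops/s.

Quanta receives Machine M1.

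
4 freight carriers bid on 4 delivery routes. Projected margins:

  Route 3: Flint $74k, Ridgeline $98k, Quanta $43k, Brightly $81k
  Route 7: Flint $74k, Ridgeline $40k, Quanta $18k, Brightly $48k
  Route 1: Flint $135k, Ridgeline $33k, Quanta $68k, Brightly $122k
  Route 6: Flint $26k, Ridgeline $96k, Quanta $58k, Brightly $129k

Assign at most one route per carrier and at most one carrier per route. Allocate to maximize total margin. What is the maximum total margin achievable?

Maximum total: $380k

Optimal: Flint→Route 1 ($135k), Ridgeline→Route 3 ($98k), Quanta→Route 7 ($18k), Brightly→Route 6 ($129k) — total 135+98+18+129 = $380k.
Row-greedy (each carrier in turn takes its best remaining route) gives $339k, worse by 41.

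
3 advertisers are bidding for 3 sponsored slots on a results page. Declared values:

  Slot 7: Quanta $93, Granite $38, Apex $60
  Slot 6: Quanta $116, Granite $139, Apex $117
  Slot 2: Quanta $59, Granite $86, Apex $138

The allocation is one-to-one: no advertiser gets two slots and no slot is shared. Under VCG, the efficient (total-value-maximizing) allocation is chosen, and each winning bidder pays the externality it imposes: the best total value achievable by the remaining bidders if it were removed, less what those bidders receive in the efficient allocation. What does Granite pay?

Granite pays $23.

Efficient allocation: Quanta→Slot 7 ($93), Granite→Slot 6 ($139), Apex→Slot 2 ($138); total welfare W = $370.
Granite receives Slot 6 at value $139, so the others get W − 139 = $231.
Without Granite: best allocation of the remaining 2 bidders over all 3 slots is Quanta→Slot 6 ($116), Apex→Slot 2 ($138), total $254.
VCG payment = (others' best without Granite) − (others' welfare with Granite) = 254 − 231 = $23.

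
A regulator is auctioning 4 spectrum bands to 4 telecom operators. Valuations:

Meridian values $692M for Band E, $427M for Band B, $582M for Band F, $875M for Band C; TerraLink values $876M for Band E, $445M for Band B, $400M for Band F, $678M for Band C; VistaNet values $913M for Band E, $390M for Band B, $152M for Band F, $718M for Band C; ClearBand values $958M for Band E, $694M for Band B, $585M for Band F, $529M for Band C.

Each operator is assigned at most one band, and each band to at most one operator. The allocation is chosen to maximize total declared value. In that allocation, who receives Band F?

Optimal: Meridian→Band C ($875M), TerraLink→Band F ($400M), VistaNet→Band E ($913M), ClearBand→Band B ($694M) — total 875+400+913+694 = $2882M.
Row-greedy (each operator in turn takes its best remaining band) gives $2726M, worse by 156.
No other one-to-one assignment exceeds $2882M.
TerraLink's own top band is Band E ($876M), but forcing TerraLink→Band E and reassigning the rest optimally gives only $2870M — worse by 12.

TerraLink receives Band F.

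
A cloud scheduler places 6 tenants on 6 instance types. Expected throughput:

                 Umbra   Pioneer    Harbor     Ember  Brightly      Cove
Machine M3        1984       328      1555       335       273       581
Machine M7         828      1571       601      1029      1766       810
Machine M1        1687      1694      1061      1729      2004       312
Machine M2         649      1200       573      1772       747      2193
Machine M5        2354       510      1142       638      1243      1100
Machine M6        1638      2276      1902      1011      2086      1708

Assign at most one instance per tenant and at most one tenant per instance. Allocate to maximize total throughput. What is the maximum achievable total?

Maximum total: 11873 ops/s

This is a one-to-one assignment (maximum-weight bipartite matching).
Optimal: Umbra→Machine M5 (2354 ops/s), Pioneer→Machine M6 (2276 ops/s), Harbor→Machine M3 (1555 ops/s), Ember→Machine M1 (1729 ops/s), Brightly→Machine M7 (1766 ops/s), Cove→Machine M2 (2193 ops/s) — total 2354+2276+1555+1729+1766+2193 = 11873 ops/s.
Column-greedy (each instance in turn goes to its best remaining tenant) gives 11090 ops/s, worse by 783.
Every other assignment is strictly worse.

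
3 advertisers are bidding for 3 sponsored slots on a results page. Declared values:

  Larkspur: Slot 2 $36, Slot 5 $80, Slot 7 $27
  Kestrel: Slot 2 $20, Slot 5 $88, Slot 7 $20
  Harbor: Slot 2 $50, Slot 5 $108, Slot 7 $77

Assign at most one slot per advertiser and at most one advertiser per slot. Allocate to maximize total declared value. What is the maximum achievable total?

Optimal: Larkspur→Slot 2 ($36), Kestrel→Slot 5 ($88), Harbor→Slot 7 ($77) — total 36+88+77 = $201.
Row-greedy (each advertiser in turn takes its best remaining slot) gives $177, worse by 24.
Every other assignment is strictly worse.

Max total: $201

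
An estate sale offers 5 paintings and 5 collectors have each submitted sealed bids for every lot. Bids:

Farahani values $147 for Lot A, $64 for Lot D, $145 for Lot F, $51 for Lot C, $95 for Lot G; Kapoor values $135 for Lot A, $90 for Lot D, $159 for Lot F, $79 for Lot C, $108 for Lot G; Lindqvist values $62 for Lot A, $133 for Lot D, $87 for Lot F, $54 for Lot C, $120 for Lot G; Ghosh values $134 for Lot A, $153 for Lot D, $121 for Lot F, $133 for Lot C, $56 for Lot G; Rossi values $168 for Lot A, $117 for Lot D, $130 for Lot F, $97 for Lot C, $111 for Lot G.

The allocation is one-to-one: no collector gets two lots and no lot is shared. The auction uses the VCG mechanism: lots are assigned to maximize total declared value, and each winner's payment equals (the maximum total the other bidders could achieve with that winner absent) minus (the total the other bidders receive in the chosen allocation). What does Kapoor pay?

Efficient allocation: Farahani→Lot G ($95), Kapoor→Lot F ($159), Lindqvist→Lot D ($133), Ghosh→Lot C ($133), Rossi→Lot A ($168); total welfare W = $688.
Kapoor receives Lot F at value $159, so the others get W − 159 = $529.
Without Kapoor: best allocation of the remaining 4 bidders over all 5 lots is Farahani→Lot F ($145), Lindqvist→Lot G ($120), Ghosh→Lot D ($153), Rossi→Lot A ($168), total $586.
VCG payment = (others' best without Kapoor) − (others' welfare with Kapoor) = 586 − 529 = $57.

Kapoor pays $57.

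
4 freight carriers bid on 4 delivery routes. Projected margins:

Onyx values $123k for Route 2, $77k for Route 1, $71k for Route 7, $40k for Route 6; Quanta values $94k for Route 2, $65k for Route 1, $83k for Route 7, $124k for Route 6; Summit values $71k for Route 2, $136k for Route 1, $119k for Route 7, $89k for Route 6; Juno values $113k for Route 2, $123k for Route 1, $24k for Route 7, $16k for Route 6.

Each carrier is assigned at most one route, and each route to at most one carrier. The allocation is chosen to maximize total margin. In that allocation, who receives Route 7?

Summit receives Route 7.

This is the linear assignment problem.
Optimal: Onyx→Route 2 ($123k), Quanta→Route 6 ($124k), Summit→Route 7 ($119k), Juno→Route 1 ($123k) — total 123+124+119+123 = $489k.
Column-greedy (each route in turn goes to its best remaining carrier) gives $358k, worse by 131.
No other one-to-one assignment exceeds $489k.
Summit's own top route is Route 1 ($136k), but forcing Summit→Route 1 and reassigning the rest optimally gives only $444k — worse by 45.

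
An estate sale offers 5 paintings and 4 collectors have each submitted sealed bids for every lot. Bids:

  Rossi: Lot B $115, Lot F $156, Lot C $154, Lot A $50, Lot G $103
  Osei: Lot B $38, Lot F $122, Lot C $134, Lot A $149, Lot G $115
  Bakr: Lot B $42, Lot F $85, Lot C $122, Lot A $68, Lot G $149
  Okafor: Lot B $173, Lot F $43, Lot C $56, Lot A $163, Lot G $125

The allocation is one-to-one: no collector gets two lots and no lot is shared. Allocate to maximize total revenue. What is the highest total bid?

Max total: $627

This is a one-to-one assignment (maximum-weight bipartite matching).
Optimal: Rossi→Lot F ($156), Osei→Lot A ($149), Bakr→Lot G ($149), Okafor→Lot B ($173) — total 156+149+149+173 = $627.
Column-greedy (each lot in turn goes to its best remaining collector) gives $531, worse by 96.
Next-best assignment: Rossi→Lot C, Osei→Lot A, Bakr→Lot G, Okafor→Lot B = $625.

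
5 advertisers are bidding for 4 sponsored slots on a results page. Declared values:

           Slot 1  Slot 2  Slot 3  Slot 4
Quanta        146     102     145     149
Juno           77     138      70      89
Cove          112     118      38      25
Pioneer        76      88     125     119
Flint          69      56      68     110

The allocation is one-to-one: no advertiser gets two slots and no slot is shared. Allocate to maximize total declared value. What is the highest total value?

Optimal: Cove→Slot 1 ($112), Juno→Slot 2 ($138), Pioneer→Slot 3 ($125), Quanta→Slot 4 ($149) — total 112+138+125+149 = $524.
Column-greedy (each slot in turn goes to its best remaining advertiser) gives $519, worse by 5.

Maximum total: $524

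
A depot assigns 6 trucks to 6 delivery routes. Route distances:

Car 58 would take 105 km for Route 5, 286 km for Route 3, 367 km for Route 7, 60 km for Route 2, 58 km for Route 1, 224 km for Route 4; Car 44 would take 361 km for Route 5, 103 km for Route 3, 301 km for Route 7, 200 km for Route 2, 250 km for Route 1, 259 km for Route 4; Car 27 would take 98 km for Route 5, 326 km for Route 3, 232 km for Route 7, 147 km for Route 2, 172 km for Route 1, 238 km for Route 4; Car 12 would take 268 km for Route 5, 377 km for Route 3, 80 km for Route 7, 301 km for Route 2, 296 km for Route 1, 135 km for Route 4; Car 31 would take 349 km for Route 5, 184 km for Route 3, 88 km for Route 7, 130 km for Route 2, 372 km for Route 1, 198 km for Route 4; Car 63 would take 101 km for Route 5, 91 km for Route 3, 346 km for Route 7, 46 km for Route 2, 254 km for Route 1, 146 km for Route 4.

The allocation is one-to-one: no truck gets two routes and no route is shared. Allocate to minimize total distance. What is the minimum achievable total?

Optimal: Car 58→Route 1 (58 km), Car 44→Route 3 (103 km), Car 27→Route 5 (98 km), Car 12→Route 4 (135 km), Car 31→Route 7 (88 km), Car 63→Route 2 (46 km) — total 58+103+98+135+88+46 = 528 km.
Row-greedy (each truck in turn takes its cheapest remaining route) gives 615 km, worse by 87.
Next-best assignment: Car 58→Route 1, Car 44→Route 3, Car 27→Route 5, Car 12→Route 7, Car 31→Route 4, Car 63→Route 2 = 583 km.
Swapping Car 27↔Car 12 (Car 27→Route 4 238 km, Car 12→Route 5 268 km) adds 273.

Min total: 528 km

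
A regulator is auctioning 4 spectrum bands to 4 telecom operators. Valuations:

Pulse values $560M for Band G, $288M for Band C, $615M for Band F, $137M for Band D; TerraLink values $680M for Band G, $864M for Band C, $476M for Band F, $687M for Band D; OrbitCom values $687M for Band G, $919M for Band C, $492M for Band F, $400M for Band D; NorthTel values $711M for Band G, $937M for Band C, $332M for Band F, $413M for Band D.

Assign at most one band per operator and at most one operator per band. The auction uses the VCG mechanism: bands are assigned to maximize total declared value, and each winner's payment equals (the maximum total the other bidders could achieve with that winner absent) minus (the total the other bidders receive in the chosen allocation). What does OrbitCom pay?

OrbitCom pays $226M.

Efficient allocation: Pulse→Band F ($615M), TerraLink→Band D ($687M), OrbitCom→Band C ($919M), NorthTel→Band G ($711M); total welfare W = $2932M.
OrbitCom receives Band C at value $919M, so the others get W − 919 = $2013M.
Without OrbitCom: best allocation of the remaining 3 bidders over all 4 bands is Pulse→Band F ($615M), TerraLink→Band D ($687M), NorthTel→Band C ($937M), total $2239M.
VCG payment = (others' best without OrbitCom) − (others' welfare with OrbitCom) = 2239 − 2013 = $226M.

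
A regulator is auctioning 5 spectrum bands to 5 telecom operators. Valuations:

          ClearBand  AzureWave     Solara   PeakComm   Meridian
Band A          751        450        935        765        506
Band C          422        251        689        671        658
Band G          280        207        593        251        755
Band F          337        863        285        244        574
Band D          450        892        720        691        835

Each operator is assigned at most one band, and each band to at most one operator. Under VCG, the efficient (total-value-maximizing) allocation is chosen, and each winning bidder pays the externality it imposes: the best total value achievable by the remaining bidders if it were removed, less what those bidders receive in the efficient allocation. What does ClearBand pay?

Efficient allocation: ClearBand→Band A ($751M), AzureWave→Band F ($863M), Solara→Band D ($720M), PeakComm→Band C ($671M), Meridian→Band G ($755M); total welfare W = $3760M.
ClearBand receives Band A at value $751M, so the others get W − 751 = $3009M.
Without ClearBand: best allocation of the remaining 4 bidders over all 5 bands is AzureWave→Band F ($863M), Solara→Band A ($935M), PeakComm→Band C ($671M), Meridian→Band D ($835M), total $3304M.
VCG payment = (others' best without ClearBand) − (others' welfare with ClearBand) = 3304 − 3009 = $295M.

ClearBand pays $295M.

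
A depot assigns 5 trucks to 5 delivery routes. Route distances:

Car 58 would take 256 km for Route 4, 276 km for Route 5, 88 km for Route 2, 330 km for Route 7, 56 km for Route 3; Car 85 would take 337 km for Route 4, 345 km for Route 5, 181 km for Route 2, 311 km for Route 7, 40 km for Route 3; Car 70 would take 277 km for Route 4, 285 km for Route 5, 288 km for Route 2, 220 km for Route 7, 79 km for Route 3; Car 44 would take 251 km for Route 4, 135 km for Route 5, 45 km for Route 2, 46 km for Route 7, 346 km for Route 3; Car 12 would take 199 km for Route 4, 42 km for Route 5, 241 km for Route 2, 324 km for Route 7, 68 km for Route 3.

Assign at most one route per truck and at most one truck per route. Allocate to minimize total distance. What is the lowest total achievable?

This is a one-to-one assignment (minimum-cost bipartite matching).
Optimal: Car 58→Route 2 (88 km), Car 85→Route 3 (40 km), Car 70→Route 4 (277 km), Car 44→Route 7 (46 km), Car 12→Route 5 (42 km) — total 88+40+277+46+42 = 493 km.
Every other assignment is strictly worse.

Min total: 493 km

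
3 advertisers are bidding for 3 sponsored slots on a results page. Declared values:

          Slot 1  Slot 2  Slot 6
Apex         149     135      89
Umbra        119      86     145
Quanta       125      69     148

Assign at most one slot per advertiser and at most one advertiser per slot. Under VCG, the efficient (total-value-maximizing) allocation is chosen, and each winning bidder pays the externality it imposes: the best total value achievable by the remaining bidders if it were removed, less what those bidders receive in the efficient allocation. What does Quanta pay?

Quanta pays $14.

Efficient allocation: Apex→Slot 2 ($135), Umbra→Slot 6 ($145), Quanta→Slot 1 ($125); total welfare W = $405.
Quanta receives Slot 1 at value $125, so the others get W − 125 = $280.
Without Quanta: best allocation of the remaining 2 bidders over all 3 slots is Apex→Slot 1 ($149), Umbra→Slot 6 ($145), total $294.
VCG payment = (others' best without Quanta) − (others' welfare with Quanta) = 294 − 280 = $14.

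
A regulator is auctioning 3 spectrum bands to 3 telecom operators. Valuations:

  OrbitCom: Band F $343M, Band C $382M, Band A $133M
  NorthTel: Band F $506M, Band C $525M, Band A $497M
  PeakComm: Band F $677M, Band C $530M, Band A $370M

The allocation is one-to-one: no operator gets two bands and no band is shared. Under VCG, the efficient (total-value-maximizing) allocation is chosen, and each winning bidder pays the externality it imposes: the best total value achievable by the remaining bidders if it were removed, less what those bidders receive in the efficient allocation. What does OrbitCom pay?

OrbitCom pays $28M.

Efficient allocation: OrbitCom→Band C ($382M), NorthTel→Band A ($497M), PeakComm→Band F ($677M); total welfare W = $1556M.
OrbitCom receives Band C at value $382M, so the others get W − 382 = $1174M.
Without OrbitCom: best allocation of the remaining 2 bidders over all 3 bands is NorthTel→Band C ($525M), PeakComm→Band F ($677M), total $1202M.
VCG payment = (others' best without OrbitCom) − (others' welfare with OrbitCom) = 1202 − 1174 = $28M.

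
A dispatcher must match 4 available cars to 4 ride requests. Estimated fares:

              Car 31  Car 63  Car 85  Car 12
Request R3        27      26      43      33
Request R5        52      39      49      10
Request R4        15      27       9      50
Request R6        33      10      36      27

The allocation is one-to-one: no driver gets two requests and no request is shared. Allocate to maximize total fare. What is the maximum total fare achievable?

Max total: $165

This is the linear assignment problem.
Optimal: Car 31→Request R6 ($33), Car 63→Request R5 ($39), Car 85→Request R3 ($43), Car 12→Request R4 ($50) — total 33+39+43+50 = $165.
Max-entry greedy (repeatedly take the single best remaining cell) gives $155, worse by 10.
Next-best assignment: Car 31→Request R5, Car 63→Request R3, Car 85→Request R6, Car 12→Request R4 = $164.
Checked against all permutations: $165 is optimal.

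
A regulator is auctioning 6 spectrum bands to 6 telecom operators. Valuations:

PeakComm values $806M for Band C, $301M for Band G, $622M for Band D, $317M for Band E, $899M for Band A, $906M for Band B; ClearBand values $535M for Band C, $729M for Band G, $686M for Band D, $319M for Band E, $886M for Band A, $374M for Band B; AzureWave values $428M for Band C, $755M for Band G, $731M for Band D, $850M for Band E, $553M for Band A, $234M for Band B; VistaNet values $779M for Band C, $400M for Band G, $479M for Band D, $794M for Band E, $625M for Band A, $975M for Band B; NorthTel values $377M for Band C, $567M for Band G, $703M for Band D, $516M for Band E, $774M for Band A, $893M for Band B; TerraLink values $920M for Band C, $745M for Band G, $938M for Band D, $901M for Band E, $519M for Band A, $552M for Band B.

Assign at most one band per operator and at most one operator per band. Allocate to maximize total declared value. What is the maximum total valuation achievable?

Maximum total: $5088M

Optimal: PeakComm→Band A ($899M), ClearBand→Band G ($729M), AzureWave→Band E ($850M), VistaNet→Band C ($779M), NorthTel→Band B ($893M), TerraLink→Band D ($938M) — total 899+729+850+779+893+938 = $5088M.
Column-greedy (each band in turn goes to its best remaining operator) gives $4445M, worse by 643.
Swapping VistaNet↔ClearBand (VistaNet→Band G $400M, ClearBand→Band C $535M) loses 573.
No other one-to-one assignment exceeds $5088M.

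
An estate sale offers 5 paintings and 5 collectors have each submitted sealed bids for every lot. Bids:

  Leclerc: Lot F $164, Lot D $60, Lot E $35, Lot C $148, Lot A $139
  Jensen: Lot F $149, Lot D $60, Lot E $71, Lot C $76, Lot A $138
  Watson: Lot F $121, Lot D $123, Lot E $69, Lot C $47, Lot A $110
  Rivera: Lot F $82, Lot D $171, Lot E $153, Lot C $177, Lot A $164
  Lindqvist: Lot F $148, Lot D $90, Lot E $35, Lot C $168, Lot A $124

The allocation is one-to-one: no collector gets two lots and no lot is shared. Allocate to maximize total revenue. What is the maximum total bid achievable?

Max total: $746

Optimal: Leclerc→Lot F ($164), Jensen→Lot A ($138), Watson→Lot D ($123), Rivera→Lot E ($153), Lindqvist→Lot C ($168) — total 164+138+123+153+168 = $746.
Row-greedy (each collector in turn takes its best remaining lot) gives $637, worse by 109.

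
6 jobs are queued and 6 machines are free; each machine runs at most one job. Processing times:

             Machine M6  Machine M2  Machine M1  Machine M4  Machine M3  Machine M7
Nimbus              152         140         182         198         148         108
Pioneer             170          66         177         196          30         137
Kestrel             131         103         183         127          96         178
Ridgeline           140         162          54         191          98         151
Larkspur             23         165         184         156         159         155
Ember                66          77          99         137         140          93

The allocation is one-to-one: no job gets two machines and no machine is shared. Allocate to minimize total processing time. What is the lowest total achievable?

Minimum total: 419 min

Optimal: Nimbus→Machine M7 (108 min), Pioneer→Machine M3 (30 min), Kestrel→Machine M4 (127 min), Ridgeline→Machine M1 (54 min), Larkspur→Machine M6 (23 min), Ember→Machine M2 (77 min) — total 108+30+127+54+23+77 = 419 min.
Column-greedy (each machine in turn goes to its cheapest remaining job) gives 518 min, worse by 99.
Checked against all permutations: 419 min is optimal.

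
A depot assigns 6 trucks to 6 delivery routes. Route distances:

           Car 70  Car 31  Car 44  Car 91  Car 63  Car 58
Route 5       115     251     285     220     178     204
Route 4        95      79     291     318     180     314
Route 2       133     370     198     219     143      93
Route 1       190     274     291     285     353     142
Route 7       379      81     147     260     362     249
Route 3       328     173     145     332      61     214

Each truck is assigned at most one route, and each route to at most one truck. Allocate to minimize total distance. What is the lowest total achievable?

Optimal: Car 70→Route 5 (115 km), Car 31→Route 4 (79 km), Car 44→Route 7 (147 km), Car 91→Route 2 (219 km), Car 63→Route 3 (61 km), Car 58→Route 1 (142 km) — total 115+79+147+219+61+142 = 763 km.
Column-greedy (each route in turn goes to its cheapest remaining truck) gives 780 km, worse by 17.
Next-best assignment: Car 70→Route 5, Car 31→Route 4, Car 44→Route 7, Car 91→Route 1, Car 63→Route 3, Car 58→Route 2 = 780 km.

Minimum total: 763 km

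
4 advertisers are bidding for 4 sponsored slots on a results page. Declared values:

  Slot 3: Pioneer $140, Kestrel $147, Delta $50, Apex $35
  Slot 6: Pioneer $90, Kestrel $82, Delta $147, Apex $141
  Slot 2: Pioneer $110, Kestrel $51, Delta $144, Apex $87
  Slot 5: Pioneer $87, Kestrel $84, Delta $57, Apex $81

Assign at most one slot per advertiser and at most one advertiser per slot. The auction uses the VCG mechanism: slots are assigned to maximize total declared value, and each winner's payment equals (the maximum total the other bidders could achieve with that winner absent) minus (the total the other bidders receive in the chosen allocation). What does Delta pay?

Delta pays $23.

Efficient allocation: Pioneer→Slot 5 ($87), Kestrel→Slot 3 ($147), Delta→Slot 2 ($144), Apex→Slot 6 ($141); total welfare W = $519.
Delta receives Slot 2 at value $144, so the others get W − 144 = $375.
Without Delta: best allocation of the remaining 3 bidders over all 4 slots is Pioneer→Slot 2 ($110), Kestrel→Slot 3 ($147), Apex→Slot 6 ($141), total $398.
VCG payment = (others' best without Delta) − (others' welfare with Delta) = 398 − 375 = $23.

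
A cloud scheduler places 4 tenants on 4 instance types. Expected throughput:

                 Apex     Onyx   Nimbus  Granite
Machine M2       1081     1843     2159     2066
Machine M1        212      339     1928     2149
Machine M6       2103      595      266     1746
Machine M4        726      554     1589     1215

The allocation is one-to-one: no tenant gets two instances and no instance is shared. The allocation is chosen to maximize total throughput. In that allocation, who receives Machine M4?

Optimal: Apex→Machine M6 (2103 ops/s), Onyx→Machine M2 (1843 ops/s), Nimbus→Machine M4 (1589 ops/s), Granite→Machine M1 (2149 ops/s) — total 2103+1843+1589+2149 = 7684 ops/s.
Column-greedy (each instance in turn goes to its best remaining tenant) gives 6965 ops/s, worse by 719.
Nimbus's own top instance is Machine M2 (2159 ops/s), but forcing Nimbus→Machine M2 and reassigning the rest optimally gives only 6965 ops/s — worse by 719.

Nimbus receives Machine M4.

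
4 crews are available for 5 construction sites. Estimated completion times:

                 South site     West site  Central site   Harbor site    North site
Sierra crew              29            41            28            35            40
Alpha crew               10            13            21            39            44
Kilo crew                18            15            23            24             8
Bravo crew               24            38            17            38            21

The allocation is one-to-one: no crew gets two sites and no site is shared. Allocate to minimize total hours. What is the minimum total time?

This is the linear assignment problem.
Optimal: Sierra crew→South site (29 hours), Alpha crew→West site (13 hours), Kilo crew→North site (8 hours), Bravo crew→Central site (17 hours) — total 29+13+8+17 = 67 hours.
Next-best assignment: Sierra crew→Harbor site, Alpha crew→South site, Kilo crew→North site, Bravo crew→Central site = 70 hours.

Minimum total: 67 hours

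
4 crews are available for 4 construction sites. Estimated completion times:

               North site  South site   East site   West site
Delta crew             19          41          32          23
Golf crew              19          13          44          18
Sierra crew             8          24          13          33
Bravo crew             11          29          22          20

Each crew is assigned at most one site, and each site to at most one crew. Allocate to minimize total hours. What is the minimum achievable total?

Minimum total: 60 hours

Treat this as an assignment problem: match each crew to one site.
Optimal: Delta crew→West site (23 hours), Golf crew→South site (13 hours), Sierra crew→East site (13 hours), Bravo crew→North site (11 hours) — total 23+13+13+11 = 60 hours.
Swapping Bravo crew↔Delta crew (Bravo crew→West site 20 hours, Delta crew→North site 19 hours) adds 5.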